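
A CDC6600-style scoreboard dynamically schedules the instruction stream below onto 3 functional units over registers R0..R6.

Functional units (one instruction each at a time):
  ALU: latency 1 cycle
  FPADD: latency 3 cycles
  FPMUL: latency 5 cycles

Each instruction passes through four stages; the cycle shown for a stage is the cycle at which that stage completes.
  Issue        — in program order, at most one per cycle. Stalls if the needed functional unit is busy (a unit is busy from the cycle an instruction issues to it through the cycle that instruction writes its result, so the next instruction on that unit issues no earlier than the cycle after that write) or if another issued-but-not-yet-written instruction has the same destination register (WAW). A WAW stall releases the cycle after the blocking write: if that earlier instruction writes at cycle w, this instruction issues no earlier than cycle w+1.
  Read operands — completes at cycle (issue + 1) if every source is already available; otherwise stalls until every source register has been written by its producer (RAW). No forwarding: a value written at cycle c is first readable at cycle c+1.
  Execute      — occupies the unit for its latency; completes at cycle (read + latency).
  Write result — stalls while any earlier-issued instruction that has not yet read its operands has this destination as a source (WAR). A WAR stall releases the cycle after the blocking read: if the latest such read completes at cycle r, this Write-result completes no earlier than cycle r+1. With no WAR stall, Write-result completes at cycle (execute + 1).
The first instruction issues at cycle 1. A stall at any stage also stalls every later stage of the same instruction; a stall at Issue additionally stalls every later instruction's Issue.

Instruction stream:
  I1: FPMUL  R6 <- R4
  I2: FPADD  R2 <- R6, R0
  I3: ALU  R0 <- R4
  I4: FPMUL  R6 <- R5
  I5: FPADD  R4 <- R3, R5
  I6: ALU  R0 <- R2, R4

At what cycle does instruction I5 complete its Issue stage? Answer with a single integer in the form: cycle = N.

cycle = 14

[1] issue I1 (FPMUL)
[2] I1 read-ops · issue I2 (FPADD)
[3] issue I3 (ALU)
[4] I3 read-ops
[5] I3 finished on ALU
[7] I1 finished on FPMUL
[8] I1→R6
[9] I2 read-ops · issue I4 (FPMUL)
[10] I3→R0 · I4 read-ops
[12] I2 finished on FPADD
[13] I2→R2
[14] issue I5 (FPADD)
[15] I4 finished on FPMUL · I5 read-ops · issue I6 (ALU)
[16] I4→R6
[18] I5 finished on FPADD
[19] I5→R4
[20] I6 read-ops
[21] I6 finished on ALU
[22] I6→R0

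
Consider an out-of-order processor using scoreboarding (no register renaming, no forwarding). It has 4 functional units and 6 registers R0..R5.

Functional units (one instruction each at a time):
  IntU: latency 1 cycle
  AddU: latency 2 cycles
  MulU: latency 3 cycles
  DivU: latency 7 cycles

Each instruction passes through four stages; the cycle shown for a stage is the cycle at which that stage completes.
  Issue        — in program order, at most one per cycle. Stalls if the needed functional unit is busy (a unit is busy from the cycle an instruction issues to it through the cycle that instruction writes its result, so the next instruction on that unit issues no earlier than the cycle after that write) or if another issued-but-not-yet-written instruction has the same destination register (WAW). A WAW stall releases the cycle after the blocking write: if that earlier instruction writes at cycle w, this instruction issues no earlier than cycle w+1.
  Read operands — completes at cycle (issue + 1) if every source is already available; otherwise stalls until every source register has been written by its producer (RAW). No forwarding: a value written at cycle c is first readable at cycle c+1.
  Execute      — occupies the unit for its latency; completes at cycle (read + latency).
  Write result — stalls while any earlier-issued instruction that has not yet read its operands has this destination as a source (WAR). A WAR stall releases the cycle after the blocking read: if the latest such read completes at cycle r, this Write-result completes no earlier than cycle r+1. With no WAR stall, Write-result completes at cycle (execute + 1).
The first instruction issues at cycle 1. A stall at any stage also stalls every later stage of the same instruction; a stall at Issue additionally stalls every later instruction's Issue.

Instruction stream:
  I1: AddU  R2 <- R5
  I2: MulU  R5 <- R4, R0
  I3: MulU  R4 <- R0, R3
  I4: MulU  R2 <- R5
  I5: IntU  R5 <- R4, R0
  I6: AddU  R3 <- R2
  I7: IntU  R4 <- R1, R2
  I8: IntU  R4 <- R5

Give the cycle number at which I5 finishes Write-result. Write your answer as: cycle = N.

cycle = 18

I1: IS=1 RO=2 EX=4 WR=5
I2: IS=2 RO=3 EX=6 WR=7
I3: IS=8 RO=9 EX=12 WR=13  [struct: MulU busy until I2 writes@7]
I4: IS=14 RO=15 EX=18 WR=19  [struct: MulU busy until I3 writes@13]
I5: IS=15 RO=16 EX=17 WR=18
I6: IS=16 RO=20 EX=22 WR=23  [RAW R2: wait I4 write@19]
I7: IS=19 RO=20 EX=21 WR=22  [struct: IntU busy until I5 writes@18]
I8: IS=23 RO=24 EX=25 WR=26  [struct: IntU busy until I7 writes@22]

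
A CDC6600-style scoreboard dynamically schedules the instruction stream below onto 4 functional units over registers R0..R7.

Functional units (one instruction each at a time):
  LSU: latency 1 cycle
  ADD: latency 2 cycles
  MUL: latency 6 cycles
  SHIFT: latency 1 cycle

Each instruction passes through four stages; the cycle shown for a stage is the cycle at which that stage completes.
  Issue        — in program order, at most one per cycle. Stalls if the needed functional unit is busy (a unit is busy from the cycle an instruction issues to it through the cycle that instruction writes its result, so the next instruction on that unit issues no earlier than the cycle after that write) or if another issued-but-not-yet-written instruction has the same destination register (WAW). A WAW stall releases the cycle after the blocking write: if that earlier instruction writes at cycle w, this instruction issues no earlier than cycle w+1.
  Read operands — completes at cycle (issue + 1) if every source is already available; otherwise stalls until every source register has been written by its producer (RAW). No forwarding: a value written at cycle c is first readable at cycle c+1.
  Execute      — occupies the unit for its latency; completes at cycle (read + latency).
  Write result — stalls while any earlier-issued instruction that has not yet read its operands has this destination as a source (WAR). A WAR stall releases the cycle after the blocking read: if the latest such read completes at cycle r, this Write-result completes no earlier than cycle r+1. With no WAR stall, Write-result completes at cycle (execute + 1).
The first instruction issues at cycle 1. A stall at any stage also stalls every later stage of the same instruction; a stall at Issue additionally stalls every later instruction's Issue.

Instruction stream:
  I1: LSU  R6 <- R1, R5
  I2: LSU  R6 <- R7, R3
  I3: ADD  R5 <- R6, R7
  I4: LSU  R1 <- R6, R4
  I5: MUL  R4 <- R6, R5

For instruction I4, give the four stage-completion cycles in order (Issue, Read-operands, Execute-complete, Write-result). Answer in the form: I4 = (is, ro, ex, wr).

I4 = (9, 10, 11, 12)

  I1 | 1 | 2 | 3 | 4
  I2 | 5 | 6 | 7 | 8   struct: LSU busy until I1 writes@4
  I3 | 6 | 9 | 11 | 12   RAW R6: wait I2 write@8
  I4 | 9 | 10 | 11 | 12   struct: LSU busy until I2 writes@8
  I5 | 10 | 13 | 19 | 20   RAW R5: wait I3 write@12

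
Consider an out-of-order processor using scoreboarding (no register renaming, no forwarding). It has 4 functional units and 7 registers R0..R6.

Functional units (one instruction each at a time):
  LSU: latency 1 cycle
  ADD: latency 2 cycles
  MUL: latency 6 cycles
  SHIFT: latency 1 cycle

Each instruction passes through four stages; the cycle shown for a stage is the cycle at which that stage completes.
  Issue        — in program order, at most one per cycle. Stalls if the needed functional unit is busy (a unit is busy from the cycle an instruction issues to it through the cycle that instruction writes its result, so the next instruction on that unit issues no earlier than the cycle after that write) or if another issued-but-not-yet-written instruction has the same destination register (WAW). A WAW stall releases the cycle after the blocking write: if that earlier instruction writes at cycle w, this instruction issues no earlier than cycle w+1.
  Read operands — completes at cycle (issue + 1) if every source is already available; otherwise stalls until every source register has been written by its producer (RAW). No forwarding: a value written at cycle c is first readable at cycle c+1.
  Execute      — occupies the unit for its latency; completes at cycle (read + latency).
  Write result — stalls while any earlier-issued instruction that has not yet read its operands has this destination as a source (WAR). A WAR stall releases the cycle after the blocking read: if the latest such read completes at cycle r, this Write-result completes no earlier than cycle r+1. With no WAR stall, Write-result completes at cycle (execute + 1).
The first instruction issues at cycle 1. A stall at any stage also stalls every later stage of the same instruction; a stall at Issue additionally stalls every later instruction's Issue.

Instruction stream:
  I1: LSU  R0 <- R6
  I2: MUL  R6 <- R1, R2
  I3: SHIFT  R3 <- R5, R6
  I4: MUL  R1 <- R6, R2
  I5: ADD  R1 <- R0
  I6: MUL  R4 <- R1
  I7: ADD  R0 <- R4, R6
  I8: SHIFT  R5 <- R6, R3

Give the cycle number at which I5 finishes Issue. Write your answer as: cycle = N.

cycle = 20

cycle 1: issue I1 (LSU)
cycle 2: I1 read-ops; issue I2 (MUL)
cycle 3: I1 finished on LSU; I2 read-ops; issue I3 (SHIFT)
cycle 4: I1→R0
cycle 9: I2 finished on MUL
cycle 10: I2→R6
cycle 11: I3 read-ops; issue I4 (MUL)
cycle 12: I3 finished on SHIFT; I4 read-ops
cycle 13: I3→R3
cycle 18: I4 finished on MUL
cycle 19: I4→R1
cycle 20: issue I5 (ADD)
cycle 21: I5 read-ops; issue I6 (MUL)
cycle 23: I5 finished on ADD
cycle 24: I5→R1
cycle 25: I6 read-ops; issue I7 (ADD)
cycle 26: issue I8 (SHIFT)
cycle 27: I8 read-ops
cycle 28: I8 finished on SHIFT
cycle 29: I8→R5
cycle 31: I6 finished on MUL
cycle 32: I6→R4
cycle 33: I7 read-ops
cycle 35: I7 finished on ADD
cycle 36: I7→R0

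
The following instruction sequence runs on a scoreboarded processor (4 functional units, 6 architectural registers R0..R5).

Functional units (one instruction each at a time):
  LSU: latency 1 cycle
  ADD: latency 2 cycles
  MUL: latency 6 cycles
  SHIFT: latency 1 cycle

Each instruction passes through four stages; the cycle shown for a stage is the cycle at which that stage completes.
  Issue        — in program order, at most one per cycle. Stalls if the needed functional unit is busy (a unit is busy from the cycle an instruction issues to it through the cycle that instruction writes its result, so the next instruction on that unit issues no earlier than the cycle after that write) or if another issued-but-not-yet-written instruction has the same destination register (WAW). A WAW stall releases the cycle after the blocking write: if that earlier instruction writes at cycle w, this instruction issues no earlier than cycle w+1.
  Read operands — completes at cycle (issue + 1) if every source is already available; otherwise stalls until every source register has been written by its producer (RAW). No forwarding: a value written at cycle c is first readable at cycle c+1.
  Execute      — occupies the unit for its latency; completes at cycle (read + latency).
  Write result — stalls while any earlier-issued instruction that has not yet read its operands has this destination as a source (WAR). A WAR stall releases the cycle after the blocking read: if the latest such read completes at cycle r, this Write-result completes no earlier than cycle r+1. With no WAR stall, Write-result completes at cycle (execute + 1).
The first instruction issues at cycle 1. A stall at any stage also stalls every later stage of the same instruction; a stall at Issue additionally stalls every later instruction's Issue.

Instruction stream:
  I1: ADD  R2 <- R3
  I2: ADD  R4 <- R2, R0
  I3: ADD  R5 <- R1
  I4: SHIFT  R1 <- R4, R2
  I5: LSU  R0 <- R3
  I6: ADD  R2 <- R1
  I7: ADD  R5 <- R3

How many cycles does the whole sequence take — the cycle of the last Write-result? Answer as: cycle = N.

I1 -> (1, 2, 4, 5)
I2 -> (6, 7, 9, 10)  // struct: ADD busy until I1 writes@5
I3 -> (11, 12, 14, 15)  // struct: ADD busy until I2 writes@10
I4 -> (12, 13, 14, 15)
I5 -> (13, 14, 15, 16)
I6 -> (16, 17, 19, 20)  // struct: ADD busy until I3 writes@15
I7 -> (21, 22, 24, 25)  // struct: ADD busy until I6 writes@20

cycle = 25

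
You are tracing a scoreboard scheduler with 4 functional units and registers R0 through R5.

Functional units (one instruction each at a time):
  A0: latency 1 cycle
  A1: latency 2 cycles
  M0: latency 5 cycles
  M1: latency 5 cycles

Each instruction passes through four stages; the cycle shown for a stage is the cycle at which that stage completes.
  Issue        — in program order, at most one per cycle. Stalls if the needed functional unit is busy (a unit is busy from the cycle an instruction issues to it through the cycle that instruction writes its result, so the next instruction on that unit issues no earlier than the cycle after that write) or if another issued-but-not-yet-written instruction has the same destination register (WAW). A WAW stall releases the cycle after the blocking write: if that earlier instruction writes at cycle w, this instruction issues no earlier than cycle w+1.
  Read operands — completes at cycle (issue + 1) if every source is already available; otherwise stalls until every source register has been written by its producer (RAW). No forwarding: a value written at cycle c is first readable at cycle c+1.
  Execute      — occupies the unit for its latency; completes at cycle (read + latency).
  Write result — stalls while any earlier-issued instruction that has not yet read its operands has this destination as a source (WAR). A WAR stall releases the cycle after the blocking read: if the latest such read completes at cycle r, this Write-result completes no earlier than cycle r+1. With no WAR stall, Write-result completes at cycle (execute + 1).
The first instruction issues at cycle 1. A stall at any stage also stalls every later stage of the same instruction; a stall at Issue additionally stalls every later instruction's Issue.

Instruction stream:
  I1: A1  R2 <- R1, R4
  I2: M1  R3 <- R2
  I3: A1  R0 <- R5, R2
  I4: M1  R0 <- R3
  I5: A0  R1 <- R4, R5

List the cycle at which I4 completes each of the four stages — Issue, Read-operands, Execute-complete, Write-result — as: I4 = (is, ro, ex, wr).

t=1  I1 dispatched to A1
t=2  I1 operands ready, I2 dispatched to M1
t=4  I1 complete
t=5  R2←I1
t=6  I2 operands ready, I3 dispatched to A1
t=7  I3 operands ready
t=9  I3 complete
t=10  R0←I3
t=11  I2 complete
t=12  R3←I2
t=13  I4 dispatched to M1
t=14  I4 operands ready, I5 dispatched to A0
t=15  I5 operands ready
t=16  I5 complete
t=17  R1←I5
t=19  I4 complete
t=20  R0←I4

I4 = (13, 14, 19, 20)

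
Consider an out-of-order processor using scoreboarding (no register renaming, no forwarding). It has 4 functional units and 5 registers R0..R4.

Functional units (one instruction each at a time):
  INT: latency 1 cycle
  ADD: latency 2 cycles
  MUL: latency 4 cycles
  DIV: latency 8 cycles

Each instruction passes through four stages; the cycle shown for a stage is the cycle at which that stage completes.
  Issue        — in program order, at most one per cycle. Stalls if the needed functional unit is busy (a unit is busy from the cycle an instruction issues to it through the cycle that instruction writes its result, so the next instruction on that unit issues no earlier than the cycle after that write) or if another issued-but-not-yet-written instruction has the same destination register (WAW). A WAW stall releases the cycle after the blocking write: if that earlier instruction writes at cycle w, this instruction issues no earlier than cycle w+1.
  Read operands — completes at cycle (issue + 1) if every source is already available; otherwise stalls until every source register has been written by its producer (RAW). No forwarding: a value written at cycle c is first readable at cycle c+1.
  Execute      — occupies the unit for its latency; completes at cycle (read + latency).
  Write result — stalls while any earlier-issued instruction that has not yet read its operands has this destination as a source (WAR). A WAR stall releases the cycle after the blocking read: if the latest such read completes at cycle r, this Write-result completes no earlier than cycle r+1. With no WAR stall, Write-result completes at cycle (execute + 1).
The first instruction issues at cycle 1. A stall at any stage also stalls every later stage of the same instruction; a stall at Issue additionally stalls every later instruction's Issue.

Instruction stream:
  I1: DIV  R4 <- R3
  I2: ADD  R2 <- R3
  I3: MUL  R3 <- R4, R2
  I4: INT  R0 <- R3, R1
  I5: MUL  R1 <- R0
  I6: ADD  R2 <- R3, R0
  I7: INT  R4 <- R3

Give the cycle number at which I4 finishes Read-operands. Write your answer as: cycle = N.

cycle = 18

t=1  I1 dispatched to DIV
t=2  I1 operands ready | I2 dispatched to ADD
t=3  I2 operands ready | I3 dispatched to MUL
t=4  I4 dispatched to INT
t=5  I2 complete
t=6  R2←I2
t=10  I1 complete
t=11  R4←I1
t=12  I3 operands ready
t=16  I3 complete
t=17  R3←I3
t=18  I4 operands ready | I5 dispatched to MUL
t=19  I4 complete | I6 dispatched to ADD
t=20  R0←I4
t=21  I5 operands ready | I6 operands ready | I7 dispatched to INT
t=22  I7 operands ready
t=23  I6 complete | I7 complete
t=24  R2←I6 | R4←I7
t=25  I5 complete
t=26  R1←I5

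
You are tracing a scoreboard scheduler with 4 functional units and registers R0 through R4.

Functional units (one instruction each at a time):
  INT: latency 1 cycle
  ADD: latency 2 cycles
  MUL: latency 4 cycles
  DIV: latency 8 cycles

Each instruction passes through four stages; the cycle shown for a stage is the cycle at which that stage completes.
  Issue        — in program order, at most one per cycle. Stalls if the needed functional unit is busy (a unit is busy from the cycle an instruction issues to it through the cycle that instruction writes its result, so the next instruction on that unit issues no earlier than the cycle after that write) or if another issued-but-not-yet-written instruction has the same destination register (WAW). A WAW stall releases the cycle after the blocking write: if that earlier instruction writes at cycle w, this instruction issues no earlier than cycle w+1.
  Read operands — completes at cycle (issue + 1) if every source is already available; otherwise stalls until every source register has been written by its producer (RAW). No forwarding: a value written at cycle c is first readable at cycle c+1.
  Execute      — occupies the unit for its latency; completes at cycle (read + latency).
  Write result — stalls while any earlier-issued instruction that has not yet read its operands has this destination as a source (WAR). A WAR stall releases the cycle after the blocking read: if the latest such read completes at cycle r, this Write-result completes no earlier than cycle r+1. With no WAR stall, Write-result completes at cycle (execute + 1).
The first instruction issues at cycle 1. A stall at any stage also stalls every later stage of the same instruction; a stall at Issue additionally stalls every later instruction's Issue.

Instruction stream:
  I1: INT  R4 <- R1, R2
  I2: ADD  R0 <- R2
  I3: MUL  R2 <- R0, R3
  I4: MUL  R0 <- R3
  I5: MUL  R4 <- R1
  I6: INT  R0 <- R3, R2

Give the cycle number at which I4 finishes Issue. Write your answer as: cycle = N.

cycle = 13

I1: IS=1 RO=2 EX=3 WR=4
I2: IS=2 RO=3 EX=5 WR=6
I3: IS=3 RO=7 EX=11 WR=12  [RAW R0: wait I2 write@6]
I4: IS=13 RO=14 EX=18 WR=19  [struct: MUL busy until I3 writes@12]
I5: IS=20 RO=21 EX=25 WR=26  [struct: MUL busy until I4 writes@19]
I6: IS=21 RO=22 EX=23 WR=24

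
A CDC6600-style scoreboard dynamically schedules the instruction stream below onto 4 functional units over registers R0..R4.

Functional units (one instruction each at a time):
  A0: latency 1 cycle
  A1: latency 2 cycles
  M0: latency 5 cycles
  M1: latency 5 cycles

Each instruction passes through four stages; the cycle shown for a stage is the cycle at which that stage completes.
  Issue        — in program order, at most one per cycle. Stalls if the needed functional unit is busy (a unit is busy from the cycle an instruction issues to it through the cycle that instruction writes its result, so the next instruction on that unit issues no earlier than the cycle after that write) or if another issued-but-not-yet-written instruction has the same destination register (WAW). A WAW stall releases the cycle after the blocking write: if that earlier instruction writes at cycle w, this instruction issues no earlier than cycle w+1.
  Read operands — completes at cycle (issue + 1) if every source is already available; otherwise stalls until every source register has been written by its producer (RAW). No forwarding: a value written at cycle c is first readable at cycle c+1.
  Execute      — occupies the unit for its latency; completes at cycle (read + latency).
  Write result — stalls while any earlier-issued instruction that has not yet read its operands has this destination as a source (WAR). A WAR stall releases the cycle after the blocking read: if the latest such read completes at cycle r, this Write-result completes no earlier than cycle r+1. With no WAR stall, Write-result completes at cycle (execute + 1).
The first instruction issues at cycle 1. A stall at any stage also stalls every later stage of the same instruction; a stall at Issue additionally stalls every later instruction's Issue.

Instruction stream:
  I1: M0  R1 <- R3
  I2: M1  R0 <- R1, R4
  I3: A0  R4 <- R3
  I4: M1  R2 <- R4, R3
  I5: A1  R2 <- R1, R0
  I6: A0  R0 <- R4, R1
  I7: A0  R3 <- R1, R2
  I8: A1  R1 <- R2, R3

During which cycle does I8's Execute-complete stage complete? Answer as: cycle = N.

cycle = 35

[I1] 1/2/7/8
[I2] 2/9/14/15  (RAW R1: wait I1 write@8)
[I3] 3/4/5/10  (WAR R4: wait I2 read@9)
[I4] 16/17/22/23  (struct: M1 busy until I2 writes@15)
[I5] 24/25/27/28  (WAW R2: wait I4 write@23)
[I6] 25/26/27/28
[I7] 29/30/31/32  (struct: A0 busy until I6 writes@28)
[I8] 30/33/35/36  (RAW R3: wait I7 write@32)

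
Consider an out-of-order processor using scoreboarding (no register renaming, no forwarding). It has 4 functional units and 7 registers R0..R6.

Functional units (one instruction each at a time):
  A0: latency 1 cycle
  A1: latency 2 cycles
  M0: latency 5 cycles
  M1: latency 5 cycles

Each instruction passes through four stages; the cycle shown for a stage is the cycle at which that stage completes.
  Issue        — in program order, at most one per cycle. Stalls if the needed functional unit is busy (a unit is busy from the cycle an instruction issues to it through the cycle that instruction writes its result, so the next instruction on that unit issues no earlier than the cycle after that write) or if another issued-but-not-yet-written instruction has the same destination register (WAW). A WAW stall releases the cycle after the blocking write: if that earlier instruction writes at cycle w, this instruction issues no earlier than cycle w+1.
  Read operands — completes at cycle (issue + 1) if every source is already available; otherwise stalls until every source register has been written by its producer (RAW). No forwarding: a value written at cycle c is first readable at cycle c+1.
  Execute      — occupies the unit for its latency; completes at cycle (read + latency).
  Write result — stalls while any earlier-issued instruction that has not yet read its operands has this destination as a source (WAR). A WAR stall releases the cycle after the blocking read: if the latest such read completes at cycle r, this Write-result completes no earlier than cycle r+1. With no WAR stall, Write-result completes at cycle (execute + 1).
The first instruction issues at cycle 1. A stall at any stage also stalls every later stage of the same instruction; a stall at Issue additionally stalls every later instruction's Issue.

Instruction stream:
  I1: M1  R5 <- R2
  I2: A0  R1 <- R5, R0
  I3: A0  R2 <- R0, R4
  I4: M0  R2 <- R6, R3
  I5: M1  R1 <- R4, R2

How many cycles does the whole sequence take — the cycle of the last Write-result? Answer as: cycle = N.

1) issue 1, read 2, done 7, write 8
2) issue 2, read 9, done 10, write 11  <RAW R5: wait I1 write@8>
3) issue 12, read 13, done 14, write 15  <struct: A0 busy until I2 writes@11>
4) issue 16, read 17, done 22, write 23  <WAW R2: wait I3 write@15>
5) issue 17, read 24, done 29, write 30  <RAW R2: wait I4 write@23>

cycle = 30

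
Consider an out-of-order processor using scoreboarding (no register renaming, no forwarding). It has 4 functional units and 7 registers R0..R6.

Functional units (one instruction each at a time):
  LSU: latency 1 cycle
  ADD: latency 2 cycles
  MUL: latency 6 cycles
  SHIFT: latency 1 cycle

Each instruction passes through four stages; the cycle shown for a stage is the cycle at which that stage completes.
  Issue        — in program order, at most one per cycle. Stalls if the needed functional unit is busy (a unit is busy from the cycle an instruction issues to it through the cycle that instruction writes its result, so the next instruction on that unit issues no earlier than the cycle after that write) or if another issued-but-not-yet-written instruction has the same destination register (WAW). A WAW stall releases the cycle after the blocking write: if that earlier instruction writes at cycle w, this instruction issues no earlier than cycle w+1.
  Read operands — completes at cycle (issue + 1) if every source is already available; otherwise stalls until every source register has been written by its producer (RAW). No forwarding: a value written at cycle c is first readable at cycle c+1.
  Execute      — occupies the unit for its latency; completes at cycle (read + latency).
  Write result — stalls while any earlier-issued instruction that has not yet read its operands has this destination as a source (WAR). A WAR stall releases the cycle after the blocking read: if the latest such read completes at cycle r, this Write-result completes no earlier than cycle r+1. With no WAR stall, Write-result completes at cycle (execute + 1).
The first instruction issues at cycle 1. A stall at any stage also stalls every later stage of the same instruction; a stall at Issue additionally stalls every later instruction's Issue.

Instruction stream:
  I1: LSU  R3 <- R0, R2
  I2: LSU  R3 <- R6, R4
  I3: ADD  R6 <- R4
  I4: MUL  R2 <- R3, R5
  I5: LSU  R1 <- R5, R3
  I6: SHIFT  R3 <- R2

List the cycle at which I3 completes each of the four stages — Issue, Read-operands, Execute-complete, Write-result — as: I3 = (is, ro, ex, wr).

t=1  I1 issues→LSU
t=2  I1 reads
t=3  I1 exec-done
t=4  I1 writes R3
t=5  I2 issues→LSU
t=6  I2 reads; I3 issues→ADD
t=7  I2 exec-done; I3 reads; I4 issues→MUL
t=8  I2 writes R3
t=9  I3 exec-done; I4 reads; I5 issues→LSU
t=10  I3 writes R6; I5 reads; I6 issues→SHIFT
t=11  I5 exec-done
t=12  I5 writes R1
t=15  I4 exec-done
t=16  I4 writes R2
t=17  I6 reads
t=18  I6 exec-done
t=19  I6 writes R3

I3 = (6, 7, 9, 10)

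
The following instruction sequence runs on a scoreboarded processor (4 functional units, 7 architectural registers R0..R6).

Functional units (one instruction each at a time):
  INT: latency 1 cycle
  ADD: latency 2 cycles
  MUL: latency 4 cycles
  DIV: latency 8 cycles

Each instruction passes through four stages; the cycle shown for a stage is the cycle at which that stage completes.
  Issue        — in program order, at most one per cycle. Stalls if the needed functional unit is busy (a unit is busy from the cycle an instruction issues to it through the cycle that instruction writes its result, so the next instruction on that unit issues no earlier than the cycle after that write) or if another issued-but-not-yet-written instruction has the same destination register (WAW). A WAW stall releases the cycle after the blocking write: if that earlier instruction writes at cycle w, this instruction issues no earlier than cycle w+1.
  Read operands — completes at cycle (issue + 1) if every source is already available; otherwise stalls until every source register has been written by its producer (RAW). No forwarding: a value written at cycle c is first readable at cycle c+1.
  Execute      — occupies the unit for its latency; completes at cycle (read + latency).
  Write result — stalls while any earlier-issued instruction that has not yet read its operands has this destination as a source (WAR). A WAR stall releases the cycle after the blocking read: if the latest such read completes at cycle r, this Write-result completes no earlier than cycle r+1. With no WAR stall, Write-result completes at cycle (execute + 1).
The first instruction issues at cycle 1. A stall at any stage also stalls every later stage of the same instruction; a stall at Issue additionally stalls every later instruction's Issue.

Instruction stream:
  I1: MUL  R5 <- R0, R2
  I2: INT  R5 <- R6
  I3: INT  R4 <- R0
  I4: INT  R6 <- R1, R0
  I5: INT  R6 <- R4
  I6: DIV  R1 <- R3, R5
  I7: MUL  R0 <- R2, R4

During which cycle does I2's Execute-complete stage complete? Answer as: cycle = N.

cycle = 10

I1  is:1  ro:2  ex:6  wr:7
I2  is:8  ro:9  ex:10  wr:11  — WAW R5: wait I1 write@7
I3  is:12  ro:13  ex:14  wr:15  — struct: INT busy until I2 writes@11
I4  is:16  ro:17  ex:18  wr:19  — struct: INT busy until I3 writes@15
I5  is:20  ro:21  ex:22  wr:23  — struct: INT busy until I4 writes@19
I6  is:21  ro:22  ex:30  wr:31
I7  is:22  ro:23  ex:27  wr:28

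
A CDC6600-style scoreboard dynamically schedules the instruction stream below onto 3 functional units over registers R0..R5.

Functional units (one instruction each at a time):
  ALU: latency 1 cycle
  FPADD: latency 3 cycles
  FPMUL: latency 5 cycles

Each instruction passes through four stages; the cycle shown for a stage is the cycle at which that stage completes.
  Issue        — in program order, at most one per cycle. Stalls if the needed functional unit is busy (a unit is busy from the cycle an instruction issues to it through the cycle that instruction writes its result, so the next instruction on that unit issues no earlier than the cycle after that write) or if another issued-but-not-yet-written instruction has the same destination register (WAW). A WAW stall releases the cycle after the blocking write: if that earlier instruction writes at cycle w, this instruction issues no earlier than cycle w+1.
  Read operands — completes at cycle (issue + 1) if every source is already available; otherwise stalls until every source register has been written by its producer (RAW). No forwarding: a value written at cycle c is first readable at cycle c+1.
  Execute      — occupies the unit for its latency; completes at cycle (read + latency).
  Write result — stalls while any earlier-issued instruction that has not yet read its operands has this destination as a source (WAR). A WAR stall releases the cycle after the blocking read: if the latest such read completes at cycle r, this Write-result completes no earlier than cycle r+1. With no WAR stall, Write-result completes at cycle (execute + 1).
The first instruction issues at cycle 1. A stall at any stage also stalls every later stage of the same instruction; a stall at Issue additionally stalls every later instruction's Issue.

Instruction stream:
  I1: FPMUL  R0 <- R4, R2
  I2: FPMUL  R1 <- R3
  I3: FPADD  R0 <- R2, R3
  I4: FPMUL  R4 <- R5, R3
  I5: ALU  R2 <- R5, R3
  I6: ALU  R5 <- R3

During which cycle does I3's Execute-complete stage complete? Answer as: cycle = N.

[1] I1 dispatched to FPMUL
[2] I1 operands ready
[7] I1 complete
[8] R0←I1
[9] I2 dispatched to FPMUL
[10] I2 operands ready; I3 dispatched to FPADD
[11] I3 operands ready
[14] I3 complete
[15] I2 complete; R0←I3
[16] R1←I2
[17] I4 dispatched to FPMUL
[18] I4 operands ready; I5 dispatched to ALU
[19] I5 operands ready
[20] I5 complete
[21] R2←I5
[22] I6 dispatched to ALU
[23] I4 complete; I6 operands ready
[24] R4←I4; I6 complete
[25] R5←I6

cycle = 14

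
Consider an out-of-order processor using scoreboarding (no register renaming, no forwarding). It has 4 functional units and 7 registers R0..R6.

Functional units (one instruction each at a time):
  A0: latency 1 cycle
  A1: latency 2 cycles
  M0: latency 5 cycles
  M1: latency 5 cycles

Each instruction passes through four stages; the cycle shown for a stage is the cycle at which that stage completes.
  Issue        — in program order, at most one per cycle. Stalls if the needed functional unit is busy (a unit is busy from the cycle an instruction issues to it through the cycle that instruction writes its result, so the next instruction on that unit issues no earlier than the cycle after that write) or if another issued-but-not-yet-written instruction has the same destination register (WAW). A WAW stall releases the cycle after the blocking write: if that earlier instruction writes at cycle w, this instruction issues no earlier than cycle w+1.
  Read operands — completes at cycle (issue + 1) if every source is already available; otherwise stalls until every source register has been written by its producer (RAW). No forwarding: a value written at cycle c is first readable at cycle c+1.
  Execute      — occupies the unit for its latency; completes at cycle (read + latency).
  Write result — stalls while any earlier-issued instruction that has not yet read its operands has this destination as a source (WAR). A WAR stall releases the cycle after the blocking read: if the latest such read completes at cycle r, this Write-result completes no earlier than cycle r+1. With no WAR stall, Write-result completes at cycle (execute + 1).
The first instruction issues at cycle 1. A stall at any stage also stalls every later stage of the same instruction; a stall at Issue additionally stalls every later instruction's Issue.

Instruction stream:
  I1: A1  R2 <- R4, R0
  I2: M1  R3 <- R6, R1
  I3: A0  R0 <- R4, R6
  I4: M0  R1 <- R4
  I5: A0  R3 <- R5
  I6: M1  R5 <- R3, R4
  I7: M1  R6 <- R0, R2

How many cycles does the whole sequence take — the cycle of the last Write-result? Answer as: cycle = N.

cycle = 28

  I1 | 1 | 2 | 4 | 5
  I2 | 2 | 3 | 8 | 9
  I3 | 3 | 4 | 5 | 6
  I4 | 4 | 5 | 10 | 11
  I5 | 10 | 11 | 12 | 13   WAW R3: wait I2 write@9
  I6 | 11 | 14 | 19 | 20   RAW R3: wait I5 write@13
  I7 | 21 | 22 | 27 | 28   struct: M1 busy until I6 writes@20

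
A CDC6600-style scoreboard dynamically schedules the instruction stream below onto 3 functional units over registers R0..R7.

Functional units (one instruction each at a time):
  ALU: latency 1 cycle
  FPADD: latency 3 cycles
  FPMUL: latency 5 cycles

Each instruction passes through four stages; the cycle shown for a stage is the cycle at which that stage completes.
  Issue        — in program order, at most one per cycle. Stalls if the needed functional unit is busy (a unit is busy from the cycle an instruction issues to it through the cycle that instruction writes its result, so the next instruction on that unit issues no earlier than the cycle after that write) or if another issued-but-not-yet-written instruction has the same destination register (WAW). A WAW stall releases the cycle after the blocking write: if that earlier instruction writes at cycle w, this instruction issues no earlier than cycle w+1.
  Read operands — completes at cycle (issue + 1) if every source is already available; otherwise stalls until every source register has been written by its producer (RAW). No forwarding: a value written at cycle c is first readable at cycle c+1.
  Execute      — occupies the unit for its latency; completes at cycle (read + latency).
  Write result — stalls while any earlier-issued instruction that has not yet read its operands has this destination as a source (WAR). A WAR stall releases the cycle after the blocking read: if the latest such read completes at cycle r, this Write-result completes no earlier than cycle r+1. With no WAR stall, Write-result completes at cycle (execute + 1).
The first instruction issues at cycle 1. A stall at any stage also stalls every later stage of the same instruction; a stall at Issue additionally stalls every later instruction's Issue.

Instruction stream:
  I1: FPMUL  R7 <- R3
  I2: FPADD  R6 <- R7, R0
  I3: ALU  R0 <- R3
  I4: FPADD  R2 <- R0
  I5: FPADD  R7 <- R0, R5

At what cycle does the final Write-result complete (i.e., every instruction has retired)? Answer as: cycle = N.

I1  is:1  ro:2  ex:7  wr:8
I2  is:2  ro:9  ex:12  wr:13  — RAW R7: wait I1 write@8
I3  is:3  ro:4  ex:5  wr:10  — WAR R0: wait I2 read@9
I4  is:14  ro:15  ex:18  wr:19  — struct: FPADD busy until I2 writes@13
I5  is:20  ro:21  ex:24  wr:25  — struct: FPADD busy until I4 writes@19

cycle = 25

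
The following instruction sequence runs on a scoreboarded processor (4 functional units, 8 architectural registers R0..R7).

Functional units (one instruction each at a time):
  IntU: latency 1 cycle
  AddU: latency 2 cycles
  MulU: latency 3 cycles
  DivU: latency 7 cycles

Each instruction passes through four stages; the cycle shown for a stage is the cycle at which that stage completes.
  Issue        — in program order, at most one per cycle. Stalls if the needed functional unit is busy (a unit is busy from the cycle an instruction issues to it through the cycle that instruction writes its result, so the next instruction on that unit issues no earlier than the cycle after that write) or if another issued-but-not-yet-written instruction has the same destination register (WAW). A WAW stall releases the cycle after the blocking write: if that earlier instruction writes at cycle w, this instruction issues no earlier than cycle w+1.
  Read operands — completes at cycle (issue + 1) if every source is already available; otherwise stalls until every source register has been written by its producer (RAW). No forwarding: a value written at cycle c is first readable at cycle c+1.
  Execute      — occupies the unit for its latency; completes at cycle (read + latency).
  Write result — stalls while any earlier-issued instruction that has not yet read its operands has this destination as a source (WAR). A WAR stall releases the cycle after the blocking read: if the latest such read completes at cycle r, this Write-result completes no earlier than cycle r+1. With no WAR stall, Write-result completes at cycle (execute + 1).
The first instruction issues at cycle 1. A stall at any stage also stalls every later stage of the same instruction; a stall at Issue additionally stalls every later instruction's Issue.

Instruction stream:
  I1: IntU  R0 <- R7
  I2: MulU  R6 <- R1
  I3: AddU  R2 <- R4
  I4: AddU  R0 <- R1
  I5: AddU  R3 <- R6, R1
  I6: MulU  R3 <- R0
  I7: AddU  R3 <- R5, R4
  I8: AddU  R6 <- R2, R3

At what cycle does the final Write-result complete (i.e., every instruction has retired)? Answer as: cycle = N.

1) issue 1, read 2, done 3, write 4
2) issue 2, read 3, done 6, write 7
3) issue 3, read 4, done 6, write 7
4) issue 8, read 9, done 11, write 12  <struct: AddU busy until I3 writes@7>
5) issue 13, read 14, done 16, write 17  <struct: AddU busy until I4 writes@12>
6) issue 18, read 19, done 22, write 23  <WAW R3: wait I5 write@17>
7) issue 24, read 25, done 27, write 28  <WAW R3: wait I6 write@23>
8) issue 29, read 30, done 32, write 33  <struct: AddU busy until I7 writes@28>

cycle = 33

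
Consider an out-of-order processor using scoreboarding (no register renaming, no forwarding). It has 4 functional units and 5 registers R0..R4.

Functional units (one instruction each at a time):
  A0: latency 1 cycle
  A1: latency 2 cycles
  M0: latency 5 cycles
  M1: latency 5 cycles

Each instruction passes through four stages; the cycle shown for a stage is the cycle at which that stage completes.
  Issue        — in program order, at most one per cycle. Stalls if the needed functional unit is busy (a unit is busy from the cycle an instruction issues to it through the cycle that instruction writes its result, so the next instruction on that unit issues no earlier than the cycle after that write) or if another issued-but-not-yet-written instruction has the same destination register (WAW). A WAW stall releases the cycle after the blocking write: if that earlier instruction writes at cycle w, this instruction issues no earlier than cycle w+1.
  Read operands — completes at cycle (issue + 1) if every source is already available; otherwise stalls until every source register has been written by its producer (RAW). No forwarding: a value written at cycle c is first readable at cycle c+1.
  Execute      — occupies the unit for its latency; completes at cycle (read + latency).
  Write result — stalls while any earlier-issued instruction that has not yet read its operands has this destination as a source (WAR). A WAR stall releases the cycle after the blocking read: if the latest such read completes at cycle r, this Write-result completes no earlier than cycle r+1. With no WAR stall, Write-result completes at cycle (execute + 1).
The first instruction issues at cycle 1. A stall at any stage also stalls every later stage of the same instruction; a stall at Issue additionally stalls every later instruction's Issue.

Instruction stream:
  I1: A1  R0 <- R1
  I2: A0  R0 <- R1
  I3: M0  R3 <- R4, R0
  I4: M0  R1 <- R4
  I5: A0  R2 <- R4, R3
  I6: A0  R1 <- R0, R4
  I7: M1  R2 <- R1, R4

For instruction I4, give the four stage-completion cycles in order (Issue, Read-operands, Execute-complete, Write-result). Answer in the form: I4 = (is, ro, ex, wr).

I4 = (17, 18, 23, 24)

I1  is:1  ro:2  ex:4  wr:5
I2  is:6  ro:7  ex:8  wr:9  — WAW R0: wait I1 write@5
I3  is:7  ro:10  ex:15  wr:16  — RAW R0: wait I2 write@9
I4  is:17  ro:18  ex:23  wr:24  — struct: M0 busy until I3 writes@16
I5  is:18  ro:19  ex:20  wr:21
I6  is:25  ro:26  ex:27  wr:28  — WAW R1: wait I4 write@24
I7  is:26  ro:29  ex:34  wr:35  — RAW R1: wait I6 write@28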